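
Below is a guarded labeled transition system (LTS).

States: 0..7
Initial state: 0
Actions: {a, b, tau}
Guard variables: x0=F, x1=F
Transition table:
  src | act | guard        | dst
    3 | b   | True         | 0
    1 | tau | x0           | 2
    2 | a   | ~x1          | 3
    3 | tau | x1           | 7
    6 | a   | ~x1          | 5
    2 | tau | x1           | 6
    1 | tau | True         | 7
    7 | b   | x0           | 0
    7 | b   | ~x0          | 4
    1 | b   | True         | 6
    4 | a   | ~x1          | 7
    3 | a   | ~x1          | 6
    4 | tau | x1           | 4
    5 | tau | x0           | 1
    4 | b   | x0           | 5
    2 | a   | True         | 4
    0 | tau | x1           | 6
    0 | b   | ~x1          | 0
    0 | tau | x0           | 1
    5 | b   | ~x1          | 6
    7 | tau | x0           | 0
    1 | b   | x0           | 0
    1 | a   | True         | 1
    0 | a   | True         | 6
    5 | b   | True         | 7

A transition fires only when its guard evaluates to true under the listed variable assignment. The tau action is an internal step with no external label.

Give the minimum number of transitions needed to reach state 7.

BFS to 7:
  depth 0: {0}
  depth 1: {6}
  depth 2: {5}
  depth 3: {7}
first hit 7 at d=3 via a·a·b

Answer: 3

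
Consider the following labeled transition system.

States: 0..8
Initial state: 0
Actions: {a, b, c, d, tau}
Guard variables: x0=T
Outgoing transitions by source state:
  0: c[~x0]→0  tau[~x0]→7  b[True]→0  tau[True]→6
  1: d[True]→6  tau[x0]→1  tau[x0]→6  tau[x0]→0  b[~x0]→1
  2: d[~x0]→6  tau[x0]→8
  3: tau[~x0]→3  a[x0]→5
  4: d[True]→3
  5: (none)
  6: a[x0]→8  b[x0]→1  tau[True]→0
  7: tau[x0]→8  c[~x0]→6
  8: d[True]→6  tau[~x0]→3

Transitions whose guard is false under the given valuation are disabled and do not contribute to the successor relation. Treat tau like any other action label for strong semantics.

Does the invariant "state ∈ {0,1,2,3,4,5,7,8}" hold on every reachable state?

Allowed set {0,1,2,3,4,5,7,8}
Reachable = {0,1,6,8}
  0: safe
  1: safe
  6: VIOLATES
  8: safe
counterexample path to 6: tau

Answer: INVARIANT VIOLATED at state 6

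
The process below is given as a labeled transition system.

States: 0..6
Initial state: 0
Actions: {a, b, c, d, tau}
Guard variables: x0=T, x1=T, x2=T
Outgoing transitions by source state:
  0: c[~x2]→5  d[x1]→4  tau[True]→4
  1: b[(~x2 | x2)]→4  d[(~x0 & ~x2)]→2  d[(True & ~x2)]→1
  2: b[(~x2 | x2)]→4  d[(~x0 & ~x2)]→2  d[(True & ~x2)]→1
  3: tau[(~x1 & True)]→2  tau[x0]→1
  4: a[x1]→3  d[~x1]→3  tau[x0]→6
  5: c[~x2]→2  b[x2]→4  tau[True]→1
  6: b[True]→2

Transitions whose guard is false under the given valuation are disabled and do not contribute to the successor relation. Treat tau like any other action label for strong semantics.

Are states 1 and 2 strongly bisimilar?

Answer: BISIMILAR

Analysis:
Bisimulation quotient by refinement:
  P[0] = {{0,1,2,3,4,5,6}}
  P[1] = {{0},{1,2,6},{3},{4},{5}}
  P[2] = {{0},{1,2},{3},{4},{5},{6}}
stable after 3 split(s): 6 block(s)
[1]={1,2}  [2]={1,2}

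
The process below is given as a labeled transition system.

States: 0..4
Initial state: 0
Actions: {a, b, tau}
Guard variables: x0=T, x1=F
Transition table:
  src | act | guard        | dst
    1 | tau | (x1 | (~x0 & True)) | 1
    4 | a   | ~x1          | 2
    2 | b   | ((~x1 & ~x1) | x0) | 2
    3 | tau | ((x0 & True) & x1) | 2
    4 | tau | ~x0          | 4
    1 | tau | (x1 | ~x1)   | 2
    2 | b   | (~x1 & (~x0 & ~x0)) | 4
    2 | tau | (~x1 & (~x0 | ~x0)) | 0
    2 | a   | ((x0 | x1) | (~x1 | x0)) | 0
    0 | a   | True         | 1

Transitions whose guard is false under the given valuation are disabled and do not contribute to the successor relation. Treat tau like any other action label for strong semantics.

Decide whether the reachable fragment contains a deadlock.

Answer: DEADLOCK-FREE

Trace:
Reach set: {0,1,2}
  0: a→1  [1 out]
  1: tau→2  [1 out]
  2: a→0  b→2  [2 out]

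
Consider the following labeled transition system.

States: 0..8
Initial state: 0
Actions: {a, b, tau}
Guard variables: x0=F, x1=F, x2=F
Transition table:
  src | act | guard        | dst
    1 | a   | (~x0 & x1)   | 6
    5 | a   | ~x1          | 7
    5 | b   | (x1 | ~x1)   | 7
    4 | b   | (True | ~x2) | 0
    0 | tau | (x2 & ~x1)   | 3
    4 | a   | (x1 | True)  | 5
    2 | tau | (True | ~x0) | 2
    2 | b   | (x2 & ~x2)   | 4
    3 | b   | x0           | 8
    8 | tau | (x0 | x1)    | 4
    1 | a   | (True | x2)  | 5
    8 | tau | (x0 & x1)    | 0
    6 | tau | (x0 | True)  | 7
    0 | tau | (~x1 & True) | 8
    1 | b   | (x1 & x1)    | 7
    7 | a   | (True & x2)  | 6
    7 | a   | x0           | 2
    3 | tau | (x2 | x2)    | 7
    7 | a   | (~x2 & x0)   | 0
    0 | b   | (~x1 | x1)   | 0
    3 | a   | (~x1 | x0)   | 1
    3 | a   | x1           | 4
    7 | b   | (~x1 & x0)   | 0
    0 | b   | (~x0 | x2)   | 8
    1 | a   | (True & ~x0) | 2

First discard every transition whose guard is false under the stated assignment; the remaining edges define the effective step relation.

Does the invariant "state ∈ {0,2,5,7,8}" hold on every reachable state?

Safe = {0,2,5,7,8}
Reachable = {0,8}
  0: ✓
  8: ✓

Answer: INVARIANT HOLDS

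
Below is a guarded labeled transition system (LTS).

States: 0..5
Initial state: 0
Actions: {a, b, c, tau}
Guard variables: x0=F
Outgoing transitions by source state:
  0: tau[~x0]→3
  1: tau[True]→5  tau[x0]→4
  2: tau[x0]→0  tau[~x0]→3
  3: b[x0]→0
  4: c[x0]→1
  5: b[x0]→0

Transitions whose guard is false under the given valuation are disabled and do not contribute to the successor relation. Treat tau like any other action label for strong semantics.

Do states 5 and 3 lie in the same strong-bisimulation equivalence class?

Answer: BISIMILAR

Working:
Compute ~ classes (split until stable):
  round 0: {{0,1,2,3,4,5}}
  round 1: {{0,1,2},{3,4,5}}
2 equivalence class(es) (converged in 2)
[5]={3,4,5}  [3]={3,4,5}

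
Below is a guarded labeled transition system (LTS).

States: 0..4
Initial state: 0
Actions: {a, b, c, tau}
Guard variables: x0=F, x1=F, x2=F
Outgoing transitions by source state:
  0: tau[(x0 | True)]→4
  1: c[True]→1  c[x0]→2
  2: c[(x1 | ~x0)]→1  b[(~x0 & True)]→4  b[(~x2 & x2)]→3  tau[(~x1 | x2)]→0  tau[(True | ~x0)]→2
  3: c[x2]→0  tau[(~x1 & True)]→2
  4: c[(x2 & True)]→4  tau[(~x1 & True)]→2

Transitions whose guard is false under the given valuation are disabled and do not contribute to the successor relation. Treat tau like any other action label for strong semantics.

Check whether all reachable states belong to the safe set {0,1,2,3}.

Allowed set {0,1,2,3}
Reachable = {0,1,2,4}
  0: safe
  1: safe
  2: safe
  4: outside
witness against invariant: tau → 4

Answer: INVARIANT VIOLATED at state 4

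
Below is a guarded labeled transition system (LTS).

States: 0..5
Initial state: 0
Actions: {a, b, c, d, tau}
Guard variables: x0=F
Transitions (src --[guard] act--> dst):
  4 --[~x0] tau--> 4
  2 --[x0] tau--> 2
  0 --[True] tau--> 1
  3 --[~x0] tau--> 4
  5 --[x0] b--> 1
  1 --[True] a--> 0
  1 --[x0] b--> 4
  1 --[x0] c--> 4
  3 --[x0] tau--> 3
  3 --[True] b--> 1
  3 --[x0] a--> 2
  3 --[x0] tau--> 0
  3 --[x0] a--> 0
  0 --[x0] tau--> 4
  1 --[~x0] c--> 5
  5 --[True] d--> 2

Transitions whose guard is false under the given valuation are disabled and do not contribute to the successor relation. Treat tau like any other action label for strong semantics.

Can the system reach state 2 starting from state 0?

Answer: REACHABLE

Trace:
After dropping false guards: 7 live edges.
L0 = {0}
L1 = {1}  cumulative {0,1}
L2 = {5}  cumulative {0,1,5}
L3 = {2}  cumulative {0,1,2,5}
Reach set: {0,1,2,5}
trace reaching 2: tau·c·d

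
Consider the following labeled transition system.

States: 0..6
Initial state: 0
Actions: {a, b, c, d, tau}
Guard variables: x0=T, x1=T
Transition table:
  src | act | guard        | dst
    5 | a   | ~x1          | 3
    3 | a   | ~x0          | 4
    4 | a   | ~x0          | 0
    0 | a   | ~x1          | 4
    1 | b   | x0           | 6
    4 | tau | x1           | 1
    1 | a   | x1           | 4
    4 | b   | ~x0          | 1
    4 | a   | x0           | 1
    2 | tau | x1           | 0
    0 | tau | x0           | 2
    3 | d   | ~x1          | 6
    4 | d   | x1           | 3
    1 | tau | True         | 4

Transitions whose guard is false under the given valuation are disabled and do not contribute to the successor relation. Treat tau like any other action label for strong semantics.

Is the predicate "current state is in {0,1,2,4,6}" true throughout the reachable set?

Answer: INVARIANT HOLDS

Working:
Inv-set: {0,1,2,4,6}
Reachable = {0,2}
  0: safe
  2: safe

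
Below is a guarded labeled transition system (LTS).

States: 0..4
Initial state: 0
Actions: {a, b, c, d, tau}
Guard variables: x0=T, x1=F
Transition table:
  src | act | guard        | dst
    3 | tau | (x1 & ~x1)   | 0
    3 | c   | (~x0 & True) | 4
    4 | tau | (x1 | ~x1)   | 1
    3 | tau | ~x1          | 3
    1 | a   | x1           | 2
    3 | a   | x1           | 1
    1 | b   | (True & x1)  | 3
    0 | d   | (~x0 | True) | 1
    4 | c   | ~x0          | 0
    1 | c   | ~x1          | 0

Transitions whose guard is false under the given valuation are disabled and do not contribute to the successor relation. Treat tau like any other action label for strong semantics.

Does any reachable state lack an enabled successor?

Answer: DEADLOCK-FREE

Analysis:
Reachable = {0,1}
  0: d→1  [1 exit(s)]
  1: c→0  [1 exit(s)]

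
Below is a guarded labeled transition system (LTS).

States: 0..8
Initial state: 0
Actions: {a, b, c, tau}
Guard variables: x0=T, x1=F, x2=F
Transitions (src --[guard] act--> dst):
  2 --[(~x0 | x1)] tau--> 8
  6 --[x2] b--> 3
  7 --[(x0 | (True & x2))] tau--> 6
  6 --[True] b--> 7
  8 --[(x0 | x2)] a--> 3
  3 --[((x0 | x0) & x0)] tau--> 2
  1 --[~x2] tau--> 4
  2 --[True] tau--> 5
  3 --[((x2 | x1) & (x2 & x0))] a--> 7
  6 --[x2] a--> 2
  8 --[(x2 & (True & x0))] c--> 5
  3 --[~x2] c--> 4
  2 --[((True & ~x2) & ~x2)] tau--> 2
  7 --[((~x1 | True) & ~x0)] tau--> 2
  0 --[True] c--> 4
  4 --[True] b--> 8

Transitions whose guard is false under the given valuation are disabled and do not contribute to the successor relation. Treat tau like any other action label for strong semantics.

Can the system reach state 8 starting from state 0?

10 transition(s) survive guard evaluation.
L0 = {0}
L1 = {4}  cumulative {0,4}
L2 = {8}  cumulative {0,4,8}
L3 = {3}  cumulative {0,3,4,8}
L4 = {2}  cumulative {0,2,3,4,8}
L5 = {5}  cumulative {0,2,3,4,5,8}
Reachable = {0,2,3,4,5,8}
Path to 8: c·b

Answer: REACHABLE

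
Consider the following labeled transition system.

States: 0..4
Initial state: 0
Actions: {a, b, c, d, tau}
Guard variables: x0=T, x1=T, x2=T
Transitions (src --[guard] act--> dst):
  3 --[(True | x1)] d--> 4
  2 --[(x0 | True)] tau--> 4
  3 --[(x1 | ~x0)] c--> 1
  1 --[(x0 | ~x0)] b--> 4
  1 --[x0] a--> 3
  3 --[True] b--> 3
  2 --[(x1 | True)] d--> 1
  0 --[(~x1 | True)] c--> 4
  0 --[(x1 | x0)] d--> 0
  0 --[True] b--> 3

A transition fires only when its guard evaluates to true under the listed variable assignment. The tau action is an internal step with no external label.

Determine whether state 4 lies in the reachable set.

Answer: REACHABLE

Working:
Guard filter leaves 10 enabled edge(s).
depth 0: {0}
depth 1: {3,4}  now seen {0,3,4}
depth 2: {1}  now seen {0,1,3,4}
Reach set: {0,1,3,4}
trace reaching 4: c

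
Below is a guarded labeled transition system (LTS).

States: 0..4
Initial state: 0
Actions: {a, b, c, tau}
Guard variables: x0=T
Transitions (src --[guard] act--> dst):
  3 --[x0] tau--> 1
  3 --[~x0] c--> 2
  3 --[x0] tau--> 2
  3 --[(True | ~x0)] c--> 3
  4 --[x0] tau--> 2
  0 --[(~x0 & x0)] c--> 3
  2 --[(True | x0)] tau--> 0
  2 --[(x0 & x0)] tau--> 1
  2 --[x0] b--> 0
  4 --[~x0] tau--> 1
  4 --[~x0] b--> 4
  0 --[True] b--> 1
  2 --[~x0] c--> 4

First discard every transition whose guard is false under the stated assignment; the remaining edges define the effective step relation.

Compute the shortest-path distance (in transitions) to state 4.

Layered search for 4:
  L0 = {0}
  L1 = {1}
4 never appears.

Answer: UNREACHABLE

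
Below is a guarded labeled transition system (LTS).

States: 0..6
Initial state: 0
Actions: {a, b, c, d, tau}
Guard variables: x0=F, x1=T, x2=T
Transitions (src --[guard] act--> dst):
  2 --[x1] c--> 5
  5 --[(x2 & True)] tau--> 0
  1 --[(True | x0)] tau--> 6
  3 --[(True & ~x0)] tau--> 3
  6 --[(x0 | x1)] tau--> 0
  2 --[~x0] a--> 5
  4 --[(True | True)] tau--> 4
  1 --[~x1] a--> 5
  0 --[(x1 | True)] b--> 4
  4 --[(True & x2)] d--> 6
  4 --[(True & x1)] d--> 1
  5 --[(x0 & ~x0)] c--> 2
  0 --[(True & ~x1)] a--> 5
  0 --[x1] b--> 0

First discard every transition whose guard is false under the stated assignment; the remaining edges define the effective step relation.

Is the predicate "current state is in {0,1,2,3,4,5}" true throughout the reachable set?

Answer: INVARIANT VIOLATED at state 6

Trace:
Safe = {0,1,2,3,4,5}
Reach set: {0,1,4,6}
  0: ✓
  1: ✓
  4: ✓
  6: outside
counterexample path to 6: b·d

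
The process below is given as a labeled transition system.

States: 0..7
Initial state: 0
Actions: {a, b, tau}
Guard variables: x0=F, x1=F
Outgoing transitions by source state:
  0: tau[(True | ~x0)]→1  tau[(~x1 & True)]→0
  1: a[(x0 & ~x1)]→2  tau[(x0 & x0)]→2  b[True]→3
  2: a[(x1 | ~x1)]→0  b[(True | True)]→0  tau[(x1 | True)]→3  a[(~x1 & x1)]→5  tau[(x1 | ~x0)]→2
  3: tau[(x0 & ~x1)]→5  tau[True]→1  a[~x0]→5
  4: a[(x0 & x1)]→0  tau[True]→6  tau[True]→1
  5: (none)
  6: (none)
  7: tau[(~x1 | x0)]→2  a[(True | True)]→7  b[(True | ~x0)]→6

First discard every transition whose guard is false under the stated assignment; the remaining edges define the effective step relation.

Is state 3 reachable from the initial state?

Answer: REACHABLE

Trace:
14 transition(s) survive guard evaluation.
L0 = {0}
L1 = {1}  total {0,1}
L2 = {3}  total {0,1,3}
L3 = {5}  total {0,1,3,5}
R = {0,1,3,5}
Path to 3: tau·b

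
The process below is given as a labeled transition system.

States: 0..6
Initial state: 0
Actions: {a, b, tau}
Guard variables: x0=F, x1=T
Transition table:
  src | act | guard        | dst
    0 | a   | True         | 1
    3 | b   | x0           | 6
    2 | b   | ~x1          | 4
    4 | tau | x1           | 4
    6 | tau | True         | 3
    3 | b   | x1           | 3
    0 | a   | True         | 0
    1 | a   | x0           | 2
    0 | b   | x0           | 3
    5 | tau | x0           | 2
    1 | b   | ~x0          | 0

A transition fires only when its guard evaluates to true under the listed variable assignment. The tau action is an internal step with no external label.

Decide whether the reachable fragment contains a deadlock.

Answer: DEADLOCK-FREE

Analysis:
Reach set: {0,1}
  0: a→0  a→1  [2 exit(s)]
  1: b→0  [1 exit(s)]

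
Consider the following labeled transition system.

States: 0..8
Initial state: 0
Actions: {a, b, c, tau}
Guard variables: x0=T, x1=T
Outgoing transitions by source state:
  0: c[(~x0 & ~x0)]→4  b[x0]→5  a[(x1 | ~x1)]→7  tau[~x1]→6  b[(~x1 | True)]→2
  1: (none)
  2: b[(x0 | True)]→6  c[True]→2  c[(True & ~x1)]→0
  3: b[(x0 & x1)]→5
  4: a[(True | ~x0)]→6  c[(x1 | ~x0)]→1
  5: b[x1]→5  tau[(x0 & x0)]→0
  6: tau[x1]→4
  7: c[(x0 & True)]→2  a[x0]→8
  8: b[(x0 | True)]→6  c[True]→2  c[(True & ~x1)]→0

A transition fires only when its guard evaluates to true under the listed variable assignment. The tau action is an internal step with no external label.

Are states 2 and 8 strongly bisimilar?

Refine partition for ~:
  P[0] = {{0,1,2,3,4,5,6,7,8}}
  P[1] = {{0},{1},{2,8},{3},{4,7},{5},{6}}
  P[2] = {{0},{1},{2,8},{3},{4},{5},{6},{7}}
Fixed point at round 3; 8 class(es).
2∈{2,8}, 8∈{2,8}

Answer: BISIMILAR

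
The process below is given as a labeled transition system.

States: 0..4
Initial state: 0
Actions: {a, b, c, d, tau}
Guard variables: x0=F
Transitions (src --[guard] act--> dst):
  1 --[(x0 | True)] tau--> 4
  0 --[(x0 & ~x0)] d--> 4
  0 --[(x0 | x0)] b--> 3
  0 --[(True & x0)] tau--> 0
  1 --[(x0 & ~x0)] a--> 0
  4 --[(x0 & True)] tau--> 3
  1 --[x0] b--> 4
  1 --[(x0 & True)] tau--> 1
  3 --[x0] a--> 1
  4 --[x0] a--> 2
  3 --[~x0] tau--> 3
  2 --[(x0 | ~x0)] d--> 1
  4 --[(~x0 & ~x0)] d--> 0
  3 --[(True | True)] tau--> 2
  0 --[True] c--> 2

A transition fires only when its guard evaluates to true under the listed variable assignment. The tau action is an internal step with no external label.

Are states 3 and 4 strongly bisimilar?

Answer: NOT BISIMILAR

Trace:
Refine partition for ~:
  round 0: {{0,1,2,3,4}}
  round 1: {{0},{1,3},{2,4}}
  round 2: {{0},{1},{2},{3},{4}}
5 equivalence class(es) (converged in 3)
3∈{3}, 4∈{4}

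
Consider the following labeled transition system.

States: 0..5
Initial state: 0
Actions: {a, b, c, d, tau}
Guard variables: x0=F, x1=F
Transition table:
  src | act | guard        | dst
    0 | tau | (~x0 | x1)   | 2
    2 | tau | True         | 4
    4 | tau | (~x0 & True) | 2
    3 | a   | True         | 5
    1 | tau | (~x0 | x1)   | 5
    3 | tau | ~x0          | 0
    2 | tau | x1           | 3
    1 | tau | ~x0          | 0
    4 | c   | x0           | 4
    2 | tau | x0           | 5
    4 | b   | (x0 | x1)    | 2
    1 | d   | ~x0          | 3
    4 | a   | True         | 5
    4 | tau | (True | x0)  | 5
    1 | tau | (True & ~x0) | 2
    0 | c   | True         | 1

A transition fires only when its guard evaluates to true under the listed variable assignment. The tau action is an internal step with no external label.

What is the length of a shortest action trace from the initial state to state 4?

Answer: 2

Analysis:
Layered search for 4:
  L0 = {0}
  L1 = {1,2}
  L2 = {3,4,5}
4 enters at depth 2; path tau·tau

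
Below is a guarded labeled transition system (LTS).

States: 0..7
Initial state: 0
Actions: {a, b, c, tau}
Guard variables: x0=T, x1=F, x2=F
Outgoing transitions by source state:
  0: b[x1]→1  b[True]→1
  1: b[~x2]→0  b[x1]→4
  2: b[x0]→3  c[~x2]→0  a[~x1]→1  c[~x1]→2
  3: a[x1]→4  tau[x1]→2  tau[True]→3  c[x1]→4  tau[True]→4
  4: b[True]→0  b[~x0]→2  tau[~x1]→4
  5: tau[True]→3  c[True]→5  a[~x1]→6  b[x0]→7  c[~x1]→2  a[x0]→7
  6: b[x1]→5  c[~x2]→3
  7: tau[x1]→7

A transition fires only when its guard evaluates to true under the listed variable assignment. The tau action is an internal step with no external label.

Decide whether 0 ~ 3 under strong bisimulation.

Bisimulation quotient by refinement:
  P[0] = {{0,1,2,3,4,5,6,7}}
  P[1] = {{0,1},{2},{3},{4},{5},{6},{7}}
Fixed point at round 2; 7 class(es).
0∈{0,1}, 3∈{3}

Answer: NOT BISIMILAR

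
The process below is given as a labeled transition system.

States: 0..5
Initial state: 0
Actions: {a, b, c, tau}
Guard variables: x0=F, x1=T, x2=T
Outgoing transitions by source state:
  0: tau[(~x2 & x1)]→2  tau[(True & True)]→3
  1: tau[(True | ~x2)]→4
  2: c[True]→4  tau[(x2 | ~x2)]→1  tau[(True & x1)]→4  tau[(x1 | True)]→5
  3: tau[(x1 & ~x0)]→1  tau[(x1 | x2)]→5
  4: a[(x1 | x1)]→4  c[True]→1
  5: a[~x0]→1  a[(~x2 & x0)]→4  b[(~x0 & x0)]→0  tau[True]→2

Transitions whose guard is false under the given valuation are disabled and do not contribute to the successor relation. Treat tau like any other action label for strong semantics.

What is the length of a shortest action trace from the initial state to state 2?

Breadth-first toward 2:
  L0 = {0}
  L1 = {3}
  L2 = {1,5}
  L3 = {2,4}
2 enters at depth 3; path tau·tau·tau

Answer: 3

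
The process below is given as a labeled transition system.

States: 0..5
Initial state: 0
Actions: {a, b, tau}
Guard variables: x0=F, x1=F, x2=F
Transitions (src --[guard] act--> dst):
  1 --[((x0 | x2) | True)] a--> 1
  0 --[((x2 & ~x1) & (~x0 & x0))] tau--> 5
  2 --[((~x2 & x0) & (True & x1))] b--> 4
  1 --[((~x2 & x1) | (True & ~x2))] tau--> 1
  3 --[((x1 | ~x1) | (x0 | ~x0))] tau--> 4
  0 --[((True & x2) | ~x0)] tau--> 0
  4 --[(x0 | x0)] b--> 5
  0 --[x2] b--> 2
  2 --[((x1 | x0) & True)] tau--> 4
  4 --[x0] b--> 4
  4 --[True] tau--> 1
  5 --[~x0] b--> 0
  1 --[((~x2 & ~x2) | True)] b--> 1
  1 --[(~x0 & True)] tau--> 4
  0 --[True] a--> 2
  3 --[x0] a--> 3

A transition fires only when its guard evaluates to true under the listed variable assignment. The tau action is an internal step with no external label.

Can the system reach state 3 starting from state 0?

Guard filter leaves 9 enabled edge(s).
Layer 0: {0}
Layer 1: {2}  now seen {0,2}
Reach set: {0,2}

Answer: UNREACHABLE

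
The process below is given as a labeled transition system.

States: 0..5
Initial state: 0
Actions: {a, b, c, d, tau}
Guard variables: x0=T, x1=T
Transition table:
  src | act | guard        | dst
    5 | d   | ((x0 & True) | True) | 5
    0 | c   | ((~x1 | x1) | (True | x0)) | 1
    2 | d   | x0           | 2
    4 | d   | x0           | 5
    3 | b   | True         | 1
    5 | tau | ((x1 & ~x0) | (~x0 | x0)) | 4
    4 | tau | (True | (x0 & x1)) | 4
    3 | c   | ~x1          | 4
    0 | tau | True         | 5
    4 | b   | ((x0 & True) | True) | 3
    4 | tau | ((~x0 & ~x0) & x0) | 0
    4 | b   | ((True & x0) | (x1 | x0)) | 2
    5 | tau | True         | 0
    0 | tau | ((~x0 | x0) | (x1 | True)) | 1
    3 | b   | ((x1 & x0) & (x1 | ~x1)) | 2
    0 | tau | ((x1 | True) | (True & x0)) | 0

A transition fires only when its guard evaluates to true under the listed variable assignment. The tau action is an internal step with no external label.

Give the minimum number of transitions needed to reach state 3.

Answer: 3

Trace:
Layered search for 3:
  Layer 0: {0}
  Layer 1: {1,5}
  Layer 2: {4}
  Layer 3: {2,3}
first hit 3 at d=3 via tau·tau·b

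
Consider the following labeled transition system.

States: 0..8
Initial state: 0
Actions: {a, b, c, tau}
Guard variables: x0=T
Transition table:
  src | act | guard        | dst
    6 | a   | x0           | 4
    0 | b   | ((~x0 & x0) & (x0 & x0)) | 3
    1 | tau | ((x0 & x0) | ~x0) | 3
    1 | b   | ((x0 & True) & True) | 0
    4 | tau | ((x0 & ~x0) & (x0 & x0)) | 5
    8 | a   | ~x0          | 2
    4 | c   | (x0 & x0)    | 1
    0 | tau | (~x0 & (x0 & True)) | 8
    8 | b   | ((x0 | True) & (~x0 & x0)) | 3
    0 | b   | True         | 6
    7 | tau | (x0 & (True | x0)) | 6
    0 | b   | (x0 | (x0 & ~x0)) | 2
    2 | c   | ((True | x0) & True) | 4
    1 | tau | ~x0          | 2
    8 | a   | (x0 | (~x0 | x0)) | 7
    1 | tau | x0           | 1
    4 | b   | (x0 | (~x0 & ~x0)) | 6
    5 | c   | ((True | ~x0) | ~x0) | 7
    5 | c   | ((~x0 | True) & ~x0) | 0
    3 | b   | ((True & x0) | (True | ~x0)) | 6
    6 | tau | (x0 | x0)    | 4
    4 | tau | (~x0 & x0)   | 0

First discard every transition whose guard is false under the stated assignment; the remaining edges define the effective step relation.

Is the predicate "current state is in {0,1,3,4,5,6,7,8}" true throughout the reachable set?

Safe = {0,1,3,4,5,6,7,8}
Reach set: {0,1,2,3,4,6}
  0: ✓
  1: ✓
  2: ✗ unsafe
  3: ✓
  4: ✓
  6: ✓
witness against invariant: b → 2

Answer: INVARIANT VIOLATED at state 2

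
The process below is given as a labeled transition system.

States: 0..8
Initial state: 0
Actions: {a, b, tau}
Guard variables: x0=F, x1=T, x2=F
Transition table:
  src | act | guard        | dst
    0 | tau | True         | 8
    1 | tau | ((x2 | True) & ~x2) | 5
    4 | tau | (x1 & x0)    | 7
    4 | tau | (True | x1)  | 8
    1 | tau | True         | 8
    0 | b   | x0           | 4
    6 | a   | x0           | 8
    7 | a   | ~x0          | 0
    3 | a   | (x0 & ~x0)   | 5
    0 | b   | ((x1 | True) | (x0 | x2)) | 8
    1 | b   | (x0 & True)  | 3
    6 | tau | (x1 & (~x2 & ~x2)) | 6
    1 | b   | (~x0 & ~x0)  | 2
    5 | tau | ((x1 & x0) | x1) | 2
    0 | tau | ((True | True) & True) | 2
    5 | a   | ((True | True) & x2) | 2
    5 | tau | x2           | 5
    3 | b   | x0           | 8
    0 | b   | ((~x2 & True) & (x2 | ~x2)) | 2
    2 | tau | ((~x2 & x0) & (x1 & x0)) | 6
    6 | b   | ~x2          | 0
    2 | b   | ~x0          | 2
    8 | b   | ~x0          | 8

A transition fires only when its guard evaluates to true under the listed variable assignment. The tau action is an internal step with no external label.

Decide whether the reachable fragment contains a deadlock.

Answer: DEADLOCK-FREE

Analysis:
Reachable = {0,2,8}
  0: b→2  b→8  tau→2  tau→8  [4 out]
  2: b→2  [1 out]
  8: b→8  [1 out]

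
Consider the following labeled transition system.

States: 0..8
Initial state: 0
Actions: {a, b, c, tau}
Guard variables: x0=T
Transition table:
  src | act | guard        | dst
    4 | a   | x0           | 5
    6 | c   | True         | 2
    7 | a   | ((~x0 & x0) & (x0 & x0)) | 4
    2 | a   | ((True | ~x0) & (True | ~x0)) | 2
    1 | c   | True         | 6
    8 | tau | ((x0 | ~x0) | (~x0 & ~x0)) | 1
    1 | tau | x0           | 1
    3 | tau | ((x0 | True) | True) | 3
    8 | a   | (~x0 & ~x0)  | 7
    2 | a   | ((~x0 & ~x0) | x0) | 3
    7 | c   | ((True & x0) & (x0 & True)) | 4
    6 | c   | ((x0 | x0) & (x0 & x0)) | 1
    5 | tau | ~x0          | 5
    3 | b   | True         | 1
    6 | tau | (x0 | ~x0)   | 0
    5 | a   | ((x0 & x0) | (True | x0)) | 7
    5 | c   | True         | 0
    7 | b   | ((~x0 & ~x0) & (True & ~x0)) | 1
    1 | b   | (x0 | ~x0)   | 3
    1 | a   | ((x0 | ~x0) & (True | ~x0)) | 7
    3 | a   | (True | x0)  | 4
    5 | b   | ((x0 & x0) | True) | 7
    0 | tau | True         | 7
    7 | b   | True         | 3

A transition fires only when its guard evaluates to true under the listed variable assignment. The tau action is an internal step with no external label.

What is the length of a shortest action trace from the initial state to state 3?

Breadth-first toward 3:
  depth 0: {0}
  depth 1: {7}
  depth 2: {3,4}
first hit 3 at d=2 via tau·b

Answer: 2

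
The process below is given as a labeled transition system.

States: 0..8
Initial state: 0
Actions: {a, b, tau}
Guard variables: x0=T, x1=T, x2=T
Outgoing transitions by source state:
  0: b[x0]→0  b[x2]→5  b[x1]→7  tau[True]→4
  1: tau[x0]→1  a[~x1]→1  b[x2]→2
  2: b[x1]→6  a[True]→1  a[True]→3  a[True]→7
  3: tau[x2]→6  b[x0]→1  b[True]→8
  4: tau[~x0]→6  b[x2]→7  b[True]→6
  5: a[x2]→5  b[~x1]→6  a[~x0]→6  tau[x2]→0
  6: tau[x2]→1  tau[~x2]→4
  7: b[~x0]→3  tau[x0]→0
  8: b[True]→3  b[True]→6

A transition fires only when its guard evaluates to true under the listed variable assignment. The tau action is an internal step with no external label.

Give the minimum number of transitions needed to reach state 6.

BFS to 6:
  L0 = {0}
  L1 = {4,5,7}
  L2 = {6}
first hit 6 at d=2 via tau·b

Answer: 2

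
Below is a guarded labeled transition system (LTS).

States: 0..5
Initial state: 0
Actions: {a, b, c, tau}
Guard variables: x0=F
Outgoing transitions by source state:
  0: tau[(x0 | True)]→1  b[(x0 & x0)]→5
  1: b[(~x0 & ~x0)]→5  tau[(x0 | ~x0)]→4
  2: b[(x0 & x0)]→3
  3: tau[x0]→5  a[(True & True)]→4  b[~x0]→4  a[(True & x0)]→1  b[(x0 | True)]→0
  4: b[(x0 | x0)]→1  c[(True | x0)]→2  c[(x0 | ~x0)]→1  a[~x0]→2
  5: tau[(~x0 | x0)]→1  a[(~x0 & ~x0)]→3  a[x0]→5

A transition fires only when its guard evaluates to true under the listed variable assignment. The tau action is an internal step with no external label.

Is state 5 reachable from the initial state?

11 transition(s) survive guard evaluation.
depth 0: {0}
depth 1: {1}  total {0,1}
depth 2: {4,5}  total {0,1,4,5}
depth 3: {2,3}  total {0,1,2,3,4,5}
Reachable = {0,1,2,3,4,5}
witness 5: tau·b

Answer: REACHABLE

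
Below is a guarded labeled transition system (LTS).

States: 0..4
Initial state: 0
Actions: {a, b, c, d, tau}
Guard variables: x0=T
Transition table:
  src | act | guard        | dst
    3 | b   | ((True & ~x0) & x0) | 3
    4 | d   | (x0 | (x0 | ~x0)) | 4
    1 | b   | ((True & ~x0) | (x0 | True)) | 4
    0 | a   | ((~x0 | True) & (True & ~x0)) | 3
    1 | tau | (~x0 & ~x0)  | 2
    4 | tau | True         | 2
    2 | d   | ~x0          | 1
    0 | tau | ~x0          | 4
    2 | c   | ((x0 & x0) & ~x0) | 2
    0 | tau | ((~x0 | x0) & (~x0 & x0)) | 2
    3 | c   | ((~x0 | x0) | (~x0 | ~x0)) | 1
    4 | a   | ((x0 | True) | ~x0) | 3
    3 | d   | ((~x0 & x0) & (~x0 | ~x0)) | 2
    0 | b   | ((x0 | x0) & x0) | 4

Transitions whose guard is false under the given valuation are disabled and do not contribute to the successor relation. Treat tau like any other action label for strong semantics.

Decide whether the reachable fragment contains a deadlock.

Reachable = {0,1,2,3,4}
  0: b→4  [1 exit(s)]
  1: b→4  [1 exit(s)]
  2: ∅  [STUCK]
  3: c→1  [1 exit(s)]
  4: a→3  d→4  tau→2  [3 exit(s)]
trace reaching 2: b·tau

Answer: DEADLOCK at state 2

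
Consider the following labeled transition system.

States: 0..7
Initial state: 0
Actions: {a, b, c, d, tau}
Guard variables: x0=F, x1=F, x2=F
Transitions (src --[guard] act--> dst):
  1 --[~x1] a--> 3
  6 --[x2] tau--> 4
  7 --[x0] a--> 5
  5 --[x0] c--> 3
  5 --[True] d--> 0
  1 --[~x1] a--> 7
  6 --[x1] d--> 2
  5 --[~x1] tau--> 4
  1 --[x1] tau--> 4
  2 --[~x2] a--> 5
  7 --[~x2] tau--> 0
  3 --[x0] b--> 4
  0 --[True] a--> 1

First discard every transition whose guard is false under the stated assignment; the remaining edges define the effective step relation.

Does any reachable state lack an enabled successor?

R = {0,1,3,7}
  0: a→1  [1 exit(s)]
  1: a→3  a→7  [2 exit(s)]
  3: ∅  [no exit]
  7: tau→0  [1 exit(s)]
witness 3: a·a

Answer: DEADLOCK at state 3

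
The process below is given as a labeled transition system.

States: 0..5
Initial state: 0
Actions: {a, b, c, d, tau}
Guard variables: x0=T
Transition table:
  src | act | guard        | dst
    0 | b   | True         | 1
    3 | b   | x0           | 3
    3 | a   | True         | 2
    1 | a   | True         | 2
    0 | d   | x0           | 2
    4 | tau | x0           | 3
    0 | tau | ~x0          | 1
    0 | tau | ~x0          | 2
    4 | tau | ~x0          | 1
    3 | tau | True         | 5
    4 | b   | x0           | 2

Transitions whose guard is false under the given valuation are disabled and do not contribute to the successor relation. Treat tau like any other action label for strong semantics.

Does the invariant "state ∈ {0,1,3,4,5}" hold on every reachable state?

Answer: INVARIANT VIOLATED at state 2

Trace:
Safe = {0,1,3,4,5}
Reachable = {0,1,2}
  0: safe
  1: safe
  2: VIOLATES
reach 2 via d — violates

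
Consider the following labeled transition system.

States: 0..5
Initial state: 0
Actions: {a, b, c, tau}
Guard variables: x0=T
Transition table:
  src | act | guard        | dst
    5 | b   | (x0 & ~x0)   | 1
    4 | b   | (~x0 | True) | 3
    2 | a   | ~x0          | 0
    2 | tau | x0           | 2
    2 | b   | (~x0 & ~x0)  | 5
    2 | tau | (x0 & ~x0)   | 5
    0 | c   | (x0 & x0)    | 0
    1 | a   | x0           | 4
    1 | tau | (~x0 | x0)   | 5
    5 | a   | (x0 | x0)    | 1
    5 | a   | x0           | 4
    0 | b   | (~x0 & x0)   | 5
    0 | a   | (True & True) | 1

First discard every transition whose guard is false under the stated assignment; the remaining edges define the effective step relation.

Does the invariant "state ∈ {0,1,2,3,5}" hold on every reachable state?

Answer: INVARIANT VIOLATED at state 4

Working:
Inv-set: {0,1,2,3,5}
Reachable = {0,1,3,4,5}
  0: safe
  1: safe
  3: safe
  4: ✗ unsafe
  5: safe
witness against invariant: a·a → 4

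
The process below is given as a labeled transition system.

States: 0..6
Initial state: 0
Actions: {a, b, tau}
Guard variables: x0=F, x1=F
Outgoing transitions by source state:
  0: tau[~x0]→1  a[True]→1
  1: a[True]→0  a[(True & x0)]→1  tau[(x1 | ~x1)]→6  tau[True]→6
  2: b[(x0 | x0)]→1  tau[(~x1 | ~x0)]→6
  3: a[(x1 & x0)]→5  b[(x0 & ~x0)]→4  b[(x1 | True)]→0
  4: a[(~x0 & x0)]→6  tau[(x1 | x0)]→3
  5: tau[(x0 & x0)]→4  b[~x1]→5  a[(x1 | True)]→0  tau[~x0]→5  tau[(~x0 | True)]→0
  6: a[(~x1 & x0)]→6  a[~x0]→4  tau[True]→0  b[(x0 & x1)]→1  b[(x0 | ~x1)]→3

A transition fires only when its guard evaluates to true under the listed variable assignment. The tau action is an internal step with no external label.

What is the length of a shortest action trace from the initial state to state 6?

Breadth-first toward 6:
  Layer 0: {0}
  Layer 1: {1}
  Layer 2: {6}
first hit 6 at d=2 via a·tau

Answer: 2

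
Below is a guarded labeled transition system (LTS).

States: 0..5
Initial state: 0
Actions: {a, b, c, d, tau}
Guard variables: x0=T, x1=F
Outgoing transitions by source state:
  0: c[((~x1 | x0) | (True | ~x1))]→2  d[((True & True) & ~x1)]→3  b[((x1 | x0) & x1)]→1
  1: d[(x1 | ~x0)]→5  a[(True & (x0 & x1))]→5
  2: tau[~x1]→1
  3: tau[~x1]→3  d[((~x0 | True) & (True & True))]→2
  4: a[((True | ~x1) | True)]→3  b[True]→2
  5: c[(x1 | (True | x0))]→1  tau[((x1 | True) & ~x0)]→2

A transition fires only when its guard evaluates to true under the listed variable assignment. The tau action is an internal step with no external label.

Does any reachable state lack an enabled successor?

R = {0,1,2,3}
  0: c→2  d→3  [2 exit(s)]
  1: ∅  [no exit]
  2: tau→1  [1 exit(s)]
  3: d→2  tau→3  [2 exit(s)]
Path to 1: c·tau

Answer: DEADLOCK at state 1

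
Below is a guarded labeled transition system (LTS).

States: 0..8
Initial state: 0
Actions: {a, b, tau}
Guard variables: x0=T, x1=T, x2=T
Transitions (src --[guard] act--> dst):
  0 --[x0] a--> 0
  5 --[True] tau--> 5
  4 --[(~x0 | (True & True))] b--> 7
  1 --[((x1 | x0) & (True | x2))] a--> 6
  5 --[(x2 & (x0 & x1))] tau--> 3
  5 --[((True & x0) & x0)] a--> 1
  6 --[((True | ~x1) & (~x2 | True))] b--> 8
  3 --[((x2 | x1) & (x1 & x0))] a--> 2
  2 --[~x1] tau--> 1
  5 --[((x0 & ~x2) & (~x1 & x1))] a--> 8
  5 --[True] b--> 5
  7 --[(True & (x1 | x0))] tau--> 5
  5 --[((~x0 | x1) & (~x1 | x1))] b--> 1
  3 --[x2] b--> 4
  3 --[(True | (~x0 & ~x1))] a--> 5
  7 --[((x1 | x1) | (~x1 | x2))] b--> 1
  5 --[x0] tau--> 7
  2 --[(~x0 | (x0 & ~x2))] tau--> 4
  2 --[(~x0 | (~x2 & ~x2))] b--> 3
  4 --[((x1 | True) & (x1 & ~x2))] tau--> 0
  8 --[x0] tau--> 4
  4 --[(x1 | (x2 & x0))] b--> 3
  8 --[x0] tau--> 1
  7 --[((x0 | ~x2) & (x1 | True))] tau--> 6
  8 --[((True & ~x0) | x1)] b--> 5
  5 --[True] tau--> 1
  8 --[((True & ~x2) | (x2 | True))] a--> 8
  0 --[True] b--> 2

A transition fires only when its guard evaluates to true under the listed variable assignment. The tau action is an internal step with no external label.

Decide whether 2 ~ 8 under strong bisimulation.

Answer: NOT BISIMILAR

Trace:
Compute ~ classes (split until stable):
  round 0: {{0,1,2,3,4,5,6,7,8}}
  round 1: {{0,3},{1},{2},{4,6},{5,8},{7}}
  round 2: {{0},{1},{2},{3},{4},{5},{6},{7},{8}}
stable after 3 split(s): 9 block(s)
class of 2: {2}; class of 8: {8}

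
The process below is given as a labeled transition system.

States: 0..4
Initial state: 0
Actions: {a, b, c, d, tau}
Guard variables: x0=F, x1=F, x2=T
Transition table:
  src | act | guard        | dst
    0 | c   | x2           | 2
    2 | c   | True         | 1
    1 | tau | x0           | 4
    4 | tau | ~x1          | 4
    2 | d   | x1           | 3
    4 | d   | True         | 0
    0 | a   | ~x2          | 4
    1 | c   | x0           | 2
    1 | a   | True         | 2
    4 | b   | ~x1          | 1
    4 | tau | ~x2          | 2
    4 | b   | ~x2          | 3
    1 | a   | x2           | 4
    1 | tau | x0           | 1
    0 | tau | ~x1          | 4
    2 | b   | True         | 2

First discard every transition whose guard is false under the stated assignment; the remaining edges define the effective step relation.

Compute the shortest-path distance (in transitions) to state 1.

Answer: 2

Working:
BFS to 1:
  depth 0: {0}
  depth 1: {2,4}
  depth 2: {1}
first hit 1 at d=2 via c·c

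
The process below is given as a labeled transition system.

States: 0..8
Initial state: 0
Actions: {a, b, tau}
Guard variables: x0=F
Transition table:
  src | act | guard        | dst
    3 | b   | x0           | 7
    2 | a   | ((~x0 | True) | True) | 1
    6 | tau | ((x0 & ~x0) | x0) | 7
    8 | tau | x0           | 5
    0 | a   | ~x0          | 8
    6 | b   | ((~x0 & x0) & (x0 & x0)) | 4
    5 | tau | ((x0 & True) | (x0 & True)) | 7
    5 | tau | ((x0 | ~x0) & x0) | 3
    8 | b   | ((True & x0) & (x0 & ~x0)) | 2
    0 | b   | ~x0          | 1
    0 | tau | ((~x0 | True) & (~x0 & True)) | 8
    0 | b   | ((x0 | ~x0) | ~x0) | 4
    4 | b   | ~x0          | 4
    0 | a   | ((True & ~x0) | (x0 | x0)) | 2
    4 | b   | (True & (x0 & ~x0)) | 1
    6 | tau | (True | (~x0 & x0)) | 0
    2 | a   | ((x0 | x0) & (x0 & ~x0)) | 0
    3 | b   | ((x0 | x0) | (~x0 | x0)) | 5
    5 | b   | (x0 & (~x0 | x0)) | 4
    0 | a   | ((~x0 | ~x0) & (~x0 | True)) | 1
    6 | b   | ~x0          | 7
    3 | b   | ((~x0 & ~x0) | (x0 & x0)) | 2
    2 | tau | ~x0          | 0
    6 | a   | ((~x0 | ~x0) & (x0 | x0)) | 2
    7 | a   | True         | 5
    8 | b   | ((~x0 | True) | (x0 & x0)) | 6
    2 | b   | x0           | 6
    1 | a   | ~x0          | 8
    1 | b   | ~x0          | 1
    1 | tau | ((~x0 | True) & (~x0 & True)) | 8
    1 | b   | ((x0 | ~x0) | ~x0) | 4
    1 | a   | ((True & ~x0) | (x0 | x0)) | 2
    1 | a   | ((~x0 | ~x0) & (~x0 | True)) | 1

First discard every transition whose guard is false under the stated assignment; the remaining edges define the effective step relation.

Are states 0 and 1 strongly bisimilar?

Bisimulation quotient by refinement:
  P[0] = {{0,1,2,3,4,5,6,7,8}}
  P[1] = {{0,1},{2},{3,4,8},{5},{6},{7}}
  P[2] = {{0,1},{2},{3},{4},{5},{6},{7},{8}}
8 equivalence class(es) (converged in 3)
0∈{0,1}, 1∈{0,1}

Answer: BISIMILAR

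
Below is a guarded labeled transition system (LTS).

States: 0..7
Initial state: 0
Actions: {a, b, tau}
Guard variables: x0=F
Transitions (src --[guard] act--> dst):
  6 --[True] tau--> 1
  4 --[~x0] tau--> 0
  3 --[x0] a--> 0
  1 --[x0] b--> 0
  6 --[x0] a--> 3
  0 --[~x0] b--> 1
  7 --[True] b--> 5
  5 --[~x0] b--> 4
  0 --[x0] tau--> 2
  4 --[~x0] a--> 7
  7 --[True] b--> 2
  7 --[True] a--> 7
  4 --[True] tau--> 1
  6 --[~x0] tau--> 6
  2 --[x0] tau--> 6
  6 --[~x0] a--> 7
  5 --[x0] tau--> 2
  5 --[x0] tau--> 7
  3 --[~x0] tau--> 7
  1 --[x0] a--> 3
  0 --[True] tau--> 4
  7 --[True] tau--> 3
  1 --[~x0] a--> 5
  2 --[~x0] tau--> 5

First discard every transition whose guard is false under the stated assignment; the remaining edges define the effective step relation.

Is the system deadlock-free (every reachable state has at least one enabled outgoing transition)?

Answer: DEADLOCK-FREE

Working:
Reach set: {0,1,2,3,4,5,7}
  0: b→1  tau→4  [deg 2]
  1: a→5  [deg 1]
  2: tau→5  [deg 1]
  3: tau→7  [deg 1]
  4: a→7  tau→0  tau→1  [deg 3]
  5: b→4  [deg 1]
  7: a→7  b→2  b→5  tau→3  [deg 4]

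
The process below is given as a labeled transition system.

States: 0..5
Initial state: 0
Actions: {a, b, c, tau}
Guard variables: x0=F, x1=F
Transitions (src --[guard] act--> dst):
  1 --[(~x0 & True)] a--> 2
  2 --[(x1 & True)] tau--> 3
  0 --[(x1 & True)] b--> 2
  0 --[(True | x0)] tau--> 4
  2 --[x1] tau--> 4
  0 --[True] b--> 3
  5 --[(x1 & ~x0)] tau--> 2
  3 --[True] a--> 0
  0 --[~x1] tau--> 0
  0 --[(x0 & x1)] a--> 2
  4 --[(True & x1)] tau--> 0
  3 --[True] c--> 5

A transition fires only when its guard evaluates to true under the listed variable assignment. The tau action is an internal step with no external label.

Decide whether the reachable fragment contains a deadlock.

Reach set: {0,3,4,5}
  0: b→3  tau→0  tau→4  [3 exit(s)]
  3: a→0  c→5  [2 exit(s)]
  4: ∅  [deadlock]
  5: ∅  [deadlock]
trace reaching 4: tau

Answer: DEADLOCK at state 4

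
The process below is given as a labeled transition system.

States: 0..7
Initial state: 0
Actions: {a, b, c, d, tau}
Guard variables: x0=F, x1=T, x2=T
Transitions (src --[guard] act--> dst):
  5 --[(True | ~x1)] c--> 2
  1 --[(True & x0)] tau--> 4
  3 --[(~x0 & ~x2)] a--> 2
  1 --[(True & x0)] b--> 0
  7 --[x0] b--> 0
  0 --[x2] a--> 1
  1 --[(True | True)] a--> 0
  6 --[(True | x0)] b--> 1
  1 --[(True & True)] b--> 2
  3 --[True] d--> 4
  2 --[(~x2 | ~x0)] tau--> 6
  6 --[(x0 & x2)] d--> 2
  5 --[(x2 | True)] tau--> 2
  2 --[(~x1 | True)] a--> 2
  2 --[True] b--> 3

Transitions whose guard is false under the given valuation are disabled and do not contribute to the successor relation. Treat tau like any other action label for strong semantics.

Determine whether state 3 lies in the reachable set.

Answer: REACHABLE

Analysis:
Guard filter leaves 10 enabled edge(s).
Layer 0: {0}
Layer 1: {1}  total {0,1}
Layer 2: {2}  total {0,1,2}
Layer 3: {3,6}  total {0,1,2,3,6}
Layer 4: {4}  total {0,1,2,3,4,6}
Reachable = {0,1,2,3,4,6}
Path to 3: a·b·b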